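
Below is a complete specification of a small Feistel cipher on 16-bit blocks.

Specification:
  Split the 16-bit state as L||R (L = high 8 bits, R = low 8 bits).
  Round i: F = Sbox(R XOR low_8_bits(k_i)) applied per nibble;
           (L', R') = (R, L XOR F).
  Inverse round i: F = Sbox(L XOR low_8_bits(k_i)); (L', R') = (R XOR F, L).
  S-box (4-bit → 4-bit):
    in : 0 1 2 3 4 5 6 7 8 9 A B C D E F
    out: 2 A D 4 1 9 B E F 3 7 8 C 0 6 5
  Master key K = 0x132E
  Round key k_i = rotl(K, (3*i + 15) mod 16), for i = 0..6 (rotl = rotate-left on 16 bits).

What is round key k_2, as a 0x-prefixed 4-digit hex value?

0x65C2

K = 0x132E
k_0 = rotl(K, (3*0+15) mod 16) = rotl(K, 15) = 0x0997
k_1 = rotl(K, (3*1+15) mod 16) = rotl(K, 2) = 0x4CB8
k_2 = rotl(K, (3*2+15) mod 16) = rotl(K, 5) = 0x65C2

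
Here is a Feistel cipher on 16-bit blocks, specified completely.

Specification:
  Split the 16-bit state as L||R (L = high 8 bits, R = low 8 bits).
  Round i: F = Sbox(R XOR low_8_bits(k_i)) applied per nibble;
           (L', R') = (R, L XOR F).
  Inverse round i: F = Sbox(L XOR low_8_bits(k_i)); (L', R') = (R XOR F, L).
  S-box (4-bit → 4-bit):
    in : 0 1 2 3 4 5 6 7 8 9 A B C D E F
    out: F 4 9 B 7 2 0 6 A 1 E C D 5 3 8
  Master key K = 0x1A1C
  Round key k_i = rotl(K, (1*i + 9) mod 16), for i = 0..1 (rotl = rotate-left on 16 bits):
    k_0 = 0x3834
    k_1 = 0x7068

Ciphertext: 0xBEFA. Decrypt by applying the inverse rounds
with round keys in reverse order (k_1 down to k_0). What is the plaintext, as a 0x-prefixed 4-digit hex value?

0xADAA

s_0 = ciphertext = 0xBEFA
s_1 = InvRound(s_0, k_1) = 0xAABE
s_2 = InvRound(s_1, k_0) = 0xADAA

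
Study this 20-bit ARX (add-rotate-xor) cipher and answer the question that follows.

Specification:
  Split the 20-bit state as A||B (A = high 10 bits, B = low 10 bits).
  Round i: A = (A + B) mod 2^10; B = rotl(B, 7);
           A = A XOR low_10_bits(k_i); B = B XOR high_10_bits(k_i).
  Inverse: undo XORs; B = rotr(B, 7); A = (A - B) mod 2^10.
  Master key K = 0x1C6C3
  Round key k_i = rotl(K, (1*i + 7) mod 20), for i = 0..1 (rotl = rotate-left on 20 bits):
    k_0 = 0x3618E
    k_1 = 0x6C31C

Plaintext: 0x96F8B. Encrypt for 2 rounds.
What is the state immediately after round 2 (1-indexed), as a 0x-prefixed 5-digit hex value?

0xA3515

s_0 = plaintext = 0x96F8B
s_1 = Round(s_0, k_0) = 0x1A129
s_2 = Round(s_1, k_1) = 0xA3515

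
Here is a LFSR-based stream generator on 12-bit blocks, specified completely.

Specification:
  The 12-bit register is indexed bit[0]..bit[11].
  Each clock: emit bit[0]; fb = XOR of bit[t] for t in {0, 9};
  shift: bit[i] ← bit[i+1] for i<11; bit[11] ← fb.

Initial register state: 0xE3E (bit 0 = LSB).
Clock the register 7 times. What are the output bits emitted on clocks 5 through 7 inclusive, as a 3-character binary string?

110

reg_0 = 0xE3E
clock 1: out=0, reg = 0xF1F
clock 2: out=1, reg = 0x78F
clock 3: out=1, reg = 0x3C7
clock 4: out=1, reg = 0x1E3
clock 5: out=1, reg = 0x8F1
clock 6: out=1, reg = 0xC78
clock 7: out=0, reg = 0x63C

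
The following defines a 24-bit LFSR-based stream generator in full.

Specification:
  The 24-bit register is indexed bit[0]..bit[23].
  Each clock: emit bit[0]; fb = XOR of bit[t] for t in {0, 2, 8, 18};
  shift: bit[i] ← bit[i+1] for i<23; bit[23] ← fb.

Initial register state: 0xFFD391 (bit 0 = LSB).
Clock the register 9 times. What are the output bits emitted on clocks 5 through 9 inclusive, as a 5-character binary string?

reg_0 = 0xFFD391
clock 1: out=1, reg = 0xFFE9C8
clock 2: out=0, reg = 0x7FF4E4
clock 3: out=0, reg = 0x3FFA72
clock 4: out=0, reg = 0x9FFD39
clock 5: out=1, reg = 0xCFFE9C
clock 6: out=0, reg = 0x67FF4E
clock 7: out=0, reg = 0xB3FFA7
clock 8: out=1, reg = 0xD9FFD3
clock 9: out=1, reg = 0x6CFFE9

10011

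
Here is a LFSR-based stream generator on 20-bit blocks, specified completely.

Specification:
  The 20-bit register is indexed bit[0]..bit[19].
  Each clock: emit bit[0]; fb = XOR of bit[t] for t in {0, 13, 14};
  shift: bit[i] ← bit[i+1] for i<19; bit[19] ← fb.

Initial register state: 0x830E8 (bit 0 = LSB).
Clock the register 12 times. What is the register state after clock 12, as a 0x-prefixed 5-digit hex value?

0x64983

reg_0 = 0x830E8
clock 1: out=0, reg = 0xC1874
clock 2: out=0, reg = 0x60C3A
clock 3: out=0, reg = 0x3061D
clock 4: out=1, reg = 0x9830E
clock 5: out=0, reg = 0x4C187
clock 6: out=1, reg = 0x260C3
clock 7: out=1, reg = 0x93061
clock 8: out=1, reg = 0x49830
clock 9: out=0, reg = 0x24C18
clock 10: out=0, reg = 0x9260C
clock 11: out=0, reg = 0xC9306
clock 12: out=0, reg = 0x64983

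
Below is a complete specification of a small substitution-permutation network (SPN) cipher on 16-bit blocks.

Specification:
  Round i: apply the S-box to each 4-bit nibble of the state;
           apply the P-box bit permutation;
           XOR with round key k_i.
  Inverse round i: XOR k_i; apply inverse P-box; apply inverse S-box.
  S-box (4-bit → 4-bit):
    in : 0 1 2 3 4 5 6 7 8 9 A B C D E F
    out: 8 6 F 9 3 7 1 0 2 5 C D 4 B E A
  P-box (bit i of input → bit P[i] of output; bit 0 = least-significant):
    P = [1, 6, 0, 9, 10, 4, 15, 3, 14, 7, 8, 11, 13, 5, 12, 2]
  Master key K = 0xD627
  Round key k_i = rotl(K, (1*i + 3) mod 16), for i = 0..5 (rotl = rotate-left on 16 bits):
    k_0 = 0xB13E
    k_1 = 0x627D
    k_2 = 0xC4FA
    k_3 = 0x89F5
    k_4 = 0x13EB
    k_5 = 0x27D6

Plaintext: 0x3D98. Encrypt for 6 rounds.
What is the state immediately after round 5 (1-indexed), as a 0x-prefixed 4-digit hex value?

0x52A0

s_0 = plaintext = 0x3D98
s_1 = Round(s_0, k_0) = 0x5DFA
s_2 = Round(s_1, k_1) = 0x18C4
s_3 = Round(s_2, k_2) = 0x5418
s_4 = Round(s_3, k_3) = 0x7905
s_5 = Round(s_4, k_4) = 0x52A0
s_6 = Round(s_5, k_5) = 0xDC7E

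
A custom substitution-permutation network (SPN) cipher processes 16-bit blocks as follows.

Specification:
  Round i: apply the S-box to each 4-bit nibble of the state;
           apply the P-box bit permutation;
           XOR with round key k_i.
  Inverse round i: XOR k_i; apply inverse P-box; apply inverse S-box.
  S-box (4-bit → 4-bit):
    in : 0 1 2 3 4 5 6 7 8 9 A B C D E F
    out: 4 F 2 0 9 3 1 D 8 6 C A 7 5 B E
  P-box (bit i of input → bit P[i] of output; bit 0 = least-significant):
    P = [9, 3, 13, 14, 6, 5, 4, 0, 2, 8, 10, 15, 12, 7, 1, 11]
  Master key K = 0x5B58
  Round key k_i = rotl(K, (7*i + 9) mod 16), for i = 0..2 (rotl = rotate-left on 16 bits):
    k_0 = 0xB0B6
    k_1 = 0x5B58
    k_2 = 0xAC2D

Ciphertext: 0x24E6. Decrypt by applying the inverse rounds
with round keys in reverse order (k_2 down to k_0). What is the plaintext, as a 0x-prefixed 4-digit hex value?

s_0 = ciphertext = 0x24E6
s_1 = InvRound(s_0, k_2) = 0xF842
s_2 = InvRound(s_1, k_1) = 0x0B0C
s_3 = InvRound(s_2, k_0) = 0x1B9C

0x1B9C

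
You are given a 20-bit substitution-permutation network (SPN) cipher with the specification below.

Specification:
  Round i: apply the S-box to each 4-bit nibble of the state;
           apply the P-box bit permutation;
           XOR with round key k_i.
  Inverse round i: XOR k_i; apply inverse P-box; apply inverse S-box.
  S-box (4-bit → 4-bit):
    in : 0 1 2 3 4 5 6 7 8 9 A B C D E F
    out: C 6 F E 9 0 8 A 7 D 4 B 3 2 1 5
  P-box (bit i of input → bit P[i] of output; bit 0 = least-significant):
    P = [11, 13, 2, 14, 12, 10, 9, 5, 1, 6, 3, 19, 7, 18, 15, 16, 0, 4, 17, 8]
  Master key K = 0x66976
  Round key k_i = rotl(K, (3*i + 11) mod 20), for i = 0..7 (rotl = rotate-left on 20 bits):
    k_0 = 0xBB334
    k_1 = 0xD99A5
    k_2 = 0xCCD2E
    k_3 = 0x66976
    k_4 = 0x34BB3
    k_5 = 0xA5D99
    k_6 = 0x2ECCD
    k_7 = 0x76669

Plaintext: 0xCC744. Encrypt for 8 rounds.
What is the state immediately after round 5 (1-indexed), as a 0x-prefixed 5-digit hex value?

s_0 = plaintext = 0xCC744
s_1 = Round(s_0, k_0) = 0x7EBC5
s_2 = Round(s_1, k_1) = 0x58C77
s_3 = Round(s_2, k_2) = 0x829CC
s_4 = Round(s_3, k_3) = 0x9D5ED
s_5 = Round(s_4, k_4) = 0x57AB2
s_6 = Round(s_5, k_5) = 0xF21B5
s_7 = Round(s_6, k_6) = 0x57824
s_8 = Round(s_7, k_7) = 0x23803

0x57AB2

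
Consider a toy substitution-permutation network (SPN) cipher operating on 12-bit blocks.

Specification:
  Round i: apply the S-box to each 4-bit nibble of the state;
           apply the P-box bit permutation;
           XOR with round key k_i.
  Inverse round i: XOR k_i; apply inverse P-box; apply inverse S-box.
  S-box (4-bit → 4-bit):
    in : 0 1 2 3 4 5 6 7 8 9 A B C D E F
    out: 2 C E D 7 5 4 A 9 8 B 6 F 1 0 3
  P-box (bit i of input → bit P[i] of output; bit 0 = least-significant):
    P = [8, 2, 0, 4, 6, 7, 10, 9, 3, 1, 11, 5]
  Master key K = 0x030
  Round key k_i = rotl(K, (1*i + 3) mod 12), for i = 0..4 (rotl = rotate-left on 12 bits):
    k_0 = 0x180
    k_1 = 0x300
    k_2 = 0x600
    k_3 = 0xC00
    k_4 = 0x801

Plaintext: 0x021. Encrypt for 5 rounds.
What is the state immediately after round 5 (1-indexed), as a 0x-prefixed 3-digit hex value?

0xD28

s_0 = plaintext = 0x021
s_1 = Round(s_0, k_0) = 0x713
s_2 = Round(s_1, k_1) = 0x433
s_3 = Round(s_2, k_2) = 0x95B
s_4 = Round(s_3, k_3) = 0x865
s_5 = Round(s_4, k_4) = 0xD28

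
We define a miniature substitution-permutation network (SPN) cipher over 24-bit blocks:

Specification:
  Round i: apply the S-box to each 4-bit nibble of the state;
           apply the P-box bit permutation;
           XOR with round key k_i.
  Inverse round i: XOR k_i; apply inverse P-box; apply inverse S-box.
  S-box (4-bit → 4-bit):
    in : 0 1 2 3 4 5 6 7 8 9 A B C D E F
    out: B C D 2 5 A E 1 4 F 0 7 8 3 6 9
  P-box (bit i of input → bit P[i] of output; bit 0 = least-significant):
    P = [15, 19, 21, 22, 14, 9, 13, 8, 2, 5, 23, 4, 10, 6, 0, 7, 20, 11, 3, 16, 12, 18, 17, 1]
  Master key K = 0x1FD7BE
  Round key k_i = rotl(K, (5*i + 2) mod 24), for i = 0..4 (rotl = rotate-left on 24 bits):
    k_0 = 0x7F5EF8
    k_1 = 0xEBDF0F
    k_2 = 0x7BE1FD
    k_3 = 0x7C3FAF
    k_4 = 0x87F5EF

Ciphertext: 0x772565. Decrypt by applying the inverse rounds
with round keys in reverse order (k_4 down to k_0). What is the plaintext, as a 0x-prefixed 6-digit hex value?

s_0 = ciphertext = 0x772565
s_1 = InvRound(s_0, k_4) = 0xF4C872
s_2 = InvRound(s_1, k_3) = 0x78929D
s_3 = InvRound(s_2, k_2) = 0x4C339A
s_4 = InvRound(s_3, k_1) = 0xE52244
s_5 = InvRound(s_4, k_0) = 0x4BF943

0x4BF943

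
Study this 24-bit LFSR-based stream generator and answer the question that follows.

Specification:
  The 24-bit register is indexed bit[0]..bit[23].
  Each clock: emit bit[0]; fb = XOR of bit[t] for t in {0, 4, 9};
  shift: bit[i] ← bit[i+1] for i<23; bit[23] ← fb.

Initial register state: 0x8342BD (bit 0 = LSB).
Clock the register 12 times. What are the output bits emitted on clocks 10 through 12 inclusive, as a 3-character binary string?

100

reg_0 = 0x8342BD
clock 1: out=1, reg = 0xC1A15E
clock 2: out=0, reg = 0xE0D0AF
clock 3: out=1, reg = 0xF06857
clock 4: out=1, reg = 0x78342B
clock 5: out=1, reg = 0xBC1A15
clock 6: out=1, reg = 0xDE0D0A
clock 7: out=0, reg = 0x6F0685
clock 8: out=1, reg = 0x378342
clock 9: out=0, reg = 0x9BC1A1
clock 10: out=1, reg = 0xCDE0D0
clock 11: out=0, reg = 0xE6F068
clock 12: out=0, reg = 0x737834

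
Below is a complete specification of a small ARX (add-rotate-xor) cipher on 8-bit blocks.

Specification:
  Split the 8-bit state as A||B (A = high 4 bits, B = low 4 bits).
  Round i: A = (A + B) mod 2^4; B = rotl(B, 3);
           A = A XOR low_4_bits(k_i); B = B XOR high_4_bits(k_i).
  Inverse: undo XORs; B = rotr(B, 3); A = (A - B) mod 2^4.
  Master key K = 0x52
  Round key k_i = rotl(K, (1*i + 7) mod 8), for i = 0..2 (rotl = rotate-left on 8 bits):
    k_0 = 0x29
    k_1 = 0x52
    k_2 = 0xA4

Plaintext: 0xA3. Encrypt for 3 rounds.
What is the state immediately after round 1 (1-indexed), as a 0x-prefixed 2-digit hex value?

0x4B

s_0 = plaintext = 0xA3
s_1 = Round(s_0, k_0) = 0x4B
s_2 = Round(s_1, k_1) = 0xD8
s_3 = Round(s_2, k_2) = 0x1E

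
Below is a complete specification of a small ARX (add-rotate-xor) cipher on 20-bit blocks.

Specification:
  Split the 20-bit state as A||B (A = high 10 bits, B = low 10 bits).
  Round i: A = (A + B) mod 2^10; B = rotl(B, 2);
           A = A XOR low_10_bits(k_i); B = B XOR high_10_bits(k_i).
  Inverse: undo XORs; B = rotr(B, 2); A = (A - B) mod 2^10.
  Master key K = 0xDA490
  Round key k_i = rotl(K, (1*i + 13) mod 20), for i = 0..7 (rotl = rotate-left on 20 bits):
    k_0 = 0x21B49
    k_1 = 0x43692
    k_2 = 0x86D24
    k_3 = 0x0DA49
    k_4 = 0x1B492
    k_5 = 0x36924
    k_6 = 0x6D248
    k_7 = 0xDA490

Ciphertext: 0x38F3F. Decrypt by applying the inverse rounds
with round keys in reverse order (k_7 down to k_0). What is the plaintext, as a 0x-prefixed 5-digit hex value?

s_0 = ciphertext = 0x38F3F
s_1 = InvRound(s_0, k_7) = 0x97A15
s_2 = InvRound(s_1, k_6) = 0x8B9E8
s_3 = InvRound(s_2, k_5) = 0x2FA4C
s_4 = InvRound(s_3, k_4) = 0xA9188
s_5 = InvRound(s_4, k_3) = 0x9FA6F
s_6 = InvRound(s_5, k_2) = 0xCF41D
s_7 = InvRound(s_6, k_1) = 0x5AC44
s_8 = InvRound(s_7, k_0) = 0xFCA30

0xFCA30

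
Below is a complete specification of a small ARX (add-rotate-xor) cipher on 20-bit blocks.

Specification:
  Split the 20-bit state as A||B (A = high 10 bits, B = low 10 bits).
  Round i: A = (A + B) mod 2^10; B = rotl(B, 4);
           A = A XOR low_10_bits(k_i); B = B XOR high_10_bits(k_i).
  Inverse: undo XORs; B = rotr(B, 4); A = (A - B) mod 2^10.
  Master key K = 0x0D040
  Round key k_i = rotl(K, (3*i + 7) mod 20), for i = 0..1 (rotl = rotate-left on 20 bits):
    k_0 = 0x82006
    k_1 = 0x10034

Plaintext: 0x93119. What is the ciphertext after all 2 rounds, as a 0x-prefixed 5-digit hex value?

s_0 = plaintext = 0x93119
s_1 = Round(s_0, k_0) = 0xD8F9C
s_2 = Round(s_1, k_1) = 0xB2D8E

0xB2D8E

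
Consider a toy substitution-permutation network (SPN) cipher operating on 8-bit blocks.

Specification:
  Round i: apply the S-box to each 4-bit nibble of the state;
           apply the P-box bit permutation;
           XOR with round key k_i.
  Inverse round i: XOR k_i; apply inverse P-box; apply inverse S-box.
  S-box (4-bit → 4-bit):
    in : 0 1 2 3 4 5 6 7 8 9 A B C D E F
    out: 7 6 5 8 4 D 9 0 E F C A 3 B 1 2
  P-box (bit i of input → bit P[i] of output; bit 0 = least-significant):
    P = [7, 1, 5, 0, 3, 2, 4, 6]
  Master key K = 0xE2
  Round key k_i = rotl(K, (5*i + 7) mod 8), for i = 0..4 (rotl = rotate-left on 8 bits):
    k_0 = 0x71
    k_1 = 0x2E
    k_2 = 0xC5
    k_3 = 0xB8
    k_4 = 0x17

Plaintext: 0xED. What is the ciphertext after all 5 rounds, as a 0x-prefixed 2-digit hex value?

s_0 = plaintext = 0xED
s_1 = Round(s_0, k_0) = 0xFA
s_2 = Round(s_1, k_1) = 0x0B
s_3 = Round(s_2, k_2) = 0xDA
s_4 = Round(s_3, k_3) = 0xD5
s_5 = Round(s_4, k_4) = 0xFA

0xFA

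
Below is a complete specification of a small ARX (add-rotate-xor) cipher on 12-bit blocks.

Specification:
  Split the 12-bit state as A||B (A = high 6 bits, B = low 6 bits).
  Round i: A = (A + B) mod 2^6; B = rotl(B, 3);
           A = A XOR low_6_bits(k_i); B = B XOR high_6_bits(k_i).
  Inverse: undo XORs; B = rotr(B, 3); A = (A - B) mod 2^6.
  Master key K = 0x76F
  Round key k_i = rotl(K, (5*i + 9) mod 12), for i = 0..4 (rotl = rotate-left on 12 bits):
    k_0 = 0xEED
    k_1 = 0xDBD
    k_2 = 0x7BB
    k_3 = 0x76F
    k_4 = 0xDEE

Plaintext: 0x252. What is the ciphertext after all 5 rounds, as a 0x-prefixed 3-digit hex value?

0xCDD

s_0 = plaintext = 0x252
s_1 = Round(s_0, k_0) = 0xDA9
s_2 = Round(s_1, k_1) = 0x8BB
s_3 = Round(s_2, k_2) = 0x981
s_4 = Round(s_3, k_3) = 0x215
s_5 = Round(s_4, k_4) = 0xCDD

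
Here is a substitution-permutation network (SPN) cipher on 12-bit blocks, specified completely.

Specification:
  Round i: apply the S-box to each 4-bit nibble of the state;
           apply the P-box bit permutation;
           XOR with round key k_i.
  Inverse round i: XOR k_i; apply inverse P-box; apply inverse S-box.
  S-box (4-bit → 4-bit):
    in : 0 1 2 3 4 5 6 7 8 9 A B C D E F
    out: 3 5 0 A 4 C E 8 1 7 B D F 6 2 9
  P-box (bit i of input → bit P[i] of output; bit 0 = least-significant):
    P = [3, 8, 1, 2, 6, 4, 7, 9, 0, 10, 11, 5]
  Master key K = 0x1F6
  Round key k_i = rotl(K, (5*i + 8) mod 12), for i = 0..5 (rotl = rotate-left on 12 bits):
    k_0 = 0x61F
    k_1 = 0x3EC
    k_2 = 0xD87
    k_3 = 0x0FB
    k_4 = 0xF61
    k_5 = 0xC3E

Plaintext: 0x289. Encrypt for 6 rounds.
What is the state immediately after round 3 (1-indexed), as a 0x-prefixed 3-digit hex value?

s_0 = plaintext = 0x289
s_1 = Round(s_0, k_0) = 0x755
s_2 = Round(s_1, k_1) = 0x14A
s_3 = Round(s_2, k_2) = 0x40A
s_4 = Round(s_3, k_3) = 0x9A7
s_5 = Round(s_4, k_4) = 0x134
s_6 = Round(s_5, k_5) = 0x62D

0x40A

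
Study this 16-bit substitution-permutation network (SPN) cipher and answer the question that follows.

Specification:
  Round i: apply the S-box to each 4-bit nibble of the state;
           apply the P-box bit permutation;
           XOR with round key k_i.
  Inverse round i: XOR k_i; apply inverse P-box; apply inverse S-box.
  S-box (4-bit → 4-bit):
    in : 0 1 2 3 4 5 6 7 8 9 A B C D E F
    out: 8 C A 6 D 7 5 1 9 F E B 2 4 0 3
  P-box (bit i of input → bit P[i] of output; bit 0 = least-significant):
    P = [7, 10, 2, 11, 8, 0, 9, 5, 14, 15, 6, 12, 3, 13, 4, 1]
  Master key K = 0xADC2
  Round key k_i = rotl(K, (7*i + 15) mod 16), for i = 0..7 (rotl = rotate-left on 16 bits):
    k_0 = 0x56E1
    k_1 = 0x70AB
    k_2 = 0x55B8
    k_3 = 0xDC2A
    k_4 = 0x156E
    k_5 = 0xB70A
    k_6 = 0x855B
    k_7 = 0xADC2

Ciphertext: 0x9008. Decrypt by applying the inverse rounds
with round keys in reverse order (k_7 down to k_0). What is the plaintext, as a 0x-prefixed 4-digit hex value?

s_0 = ciphertext = 0x9008
s_1 = InvRound(s_0, k_7) = 0xB17B
s_2 = InvRound(s_1, k_6) = 0xC00C
s_3 = InvRound(s_2, k_5) = 0x2863
s_4 = InvRound(s_3, k_4) = 0xF0FA
s_5 = InvRound(s_4, k_3) = 0x3DEB
s_6 = InvRound(s_5, k_2) = 0xA6C0
s_7 = InvRound(s_6, k_1) = 0x89AC
s_8 = InvRound(s_7, k_0) = 0x795A

0x795A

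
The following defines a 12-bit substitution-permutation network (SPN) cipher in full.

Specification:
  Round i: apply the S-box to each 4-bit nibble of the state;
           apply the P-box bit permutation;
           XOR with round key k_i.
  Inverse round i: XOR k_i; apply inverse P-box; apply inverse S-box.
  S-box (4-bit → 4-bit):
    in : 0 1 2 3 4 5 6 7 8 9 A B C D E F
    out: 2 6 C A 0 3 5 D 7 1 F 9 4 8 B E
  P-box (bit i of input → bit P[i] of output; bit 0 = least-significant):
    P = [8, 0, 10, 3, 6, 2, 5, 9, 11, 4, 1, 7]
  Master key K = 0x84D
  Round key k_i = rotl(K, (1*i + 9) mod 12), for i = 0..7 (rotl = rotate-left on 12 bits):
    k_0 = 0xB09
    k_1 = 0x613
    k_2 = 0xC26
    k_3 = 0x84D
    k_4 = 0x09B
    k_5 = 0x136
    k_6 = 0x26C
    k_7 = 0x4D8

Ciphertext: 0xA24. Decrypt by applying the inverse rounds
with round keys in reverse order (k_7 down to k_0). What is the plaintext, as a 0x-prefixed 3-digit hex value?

0x810

s_0 = ciphertext = 0xA24
s_1 = InvRound(s_0, k_7) = 0xEA2
s_2 = InvRound(s_1, k_6) = 0x752
s_3 = InvRound(s_2, k_5) = 0x4AC
s_4 = InvRound(s_3, k_4) = 0x111
s_5 = InvRound(s_4, k_3) = 0x55B
s_6 = InvRound(s_5, k_2) = 0x58E
s_7 = InvRound(s_6, k_1) = 0x33E
s_8 = InvRound(s_7, k_0) = 0x810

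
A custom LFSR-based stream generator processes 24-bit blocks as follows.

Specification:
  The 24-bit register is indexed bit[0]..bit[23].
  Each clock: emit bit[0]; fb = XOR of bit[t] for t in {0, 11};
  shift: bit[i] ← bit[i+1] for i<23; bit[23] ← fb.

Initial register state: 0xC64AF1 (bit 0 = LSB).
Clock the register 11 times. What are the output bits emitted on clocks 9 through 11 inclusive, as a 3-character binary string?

reg_0 = 0xC64AF1
clock 1: out=1, reg = 0x632578
clock 2: out=0, reg = 0x3192BC
clock 3: out=0, reg = 0x18C95E
clock 4: out=0, reg = 0x8C64AF
clock 5: out=1, reg = 0xC63257
clock 6: out=1, reg = 0xE3192B
clock 7: out=1, reg = 0x718C95
clock 8: out=1, reg = 0x38C64A
clock 9: out=0, reg = 0x1C6325
clock 10: out=1, reg = 0x8E3192
clock 11: out=0, reg = 0x4718C9

010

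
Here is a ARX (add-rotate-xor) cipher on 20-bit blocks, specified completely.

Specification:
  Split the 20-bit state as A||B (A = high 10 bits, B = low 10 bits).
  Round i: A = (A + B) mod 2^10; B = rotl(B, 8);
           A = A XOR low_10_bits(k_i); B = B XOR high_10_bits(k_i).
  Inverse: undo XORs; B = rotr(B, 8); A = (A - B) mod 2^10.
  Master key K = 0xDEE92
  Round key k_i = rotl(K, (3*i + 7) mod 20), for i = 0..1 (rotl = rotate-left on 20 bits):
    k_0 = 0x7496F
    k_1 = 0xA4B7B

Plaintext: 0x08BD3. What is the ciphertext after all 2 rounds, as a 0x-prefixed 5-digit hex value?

s_0 = plaintext = 0x08BD3
s_1 = Round(s_0, k_0) = 0xA6A26
s_2 = Round(s_1, k_1) = 0xEEC1B

0xEEC1B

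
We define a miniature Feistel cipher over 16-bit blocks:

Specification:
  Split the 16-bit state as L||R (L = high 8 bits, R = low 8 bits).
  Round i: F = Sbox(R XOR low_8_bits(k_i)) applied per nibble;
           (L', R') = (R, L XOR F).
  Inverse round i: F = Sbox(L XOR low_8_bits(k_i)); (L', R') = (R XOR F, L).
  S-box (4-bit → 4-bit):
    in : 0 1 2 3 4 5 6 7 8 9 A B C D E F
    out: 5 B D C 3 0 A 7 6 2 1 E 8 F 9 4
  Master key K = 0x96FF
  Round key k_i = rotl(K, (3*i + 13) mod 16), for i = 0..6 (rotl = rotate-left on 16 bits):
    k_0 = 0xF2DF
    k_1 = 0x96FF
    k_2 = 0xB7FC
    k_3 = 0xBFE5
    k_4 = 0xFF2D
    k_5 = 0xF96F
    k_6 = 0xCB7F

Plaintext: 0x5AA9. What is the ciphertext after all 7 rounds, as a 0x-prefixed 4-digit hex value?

0x6EE2

s_0 = plaintext = 0x5AA9
s_1 = Round(s_0, k_0) = 0xA920
s_2 = Round(s_1, k_1) = 0x205D
s_3 = Round(s_2, k_2) = 0x5D3B
s_4 = Round(s_3, k_3) = 0x3BA4
s_5 = Round(s_4, k_4) = 0xA459
s_6 = Round(s_5, k_5) = 0x596E
s_7 = Round(s_6, k_6) = 0x6EE2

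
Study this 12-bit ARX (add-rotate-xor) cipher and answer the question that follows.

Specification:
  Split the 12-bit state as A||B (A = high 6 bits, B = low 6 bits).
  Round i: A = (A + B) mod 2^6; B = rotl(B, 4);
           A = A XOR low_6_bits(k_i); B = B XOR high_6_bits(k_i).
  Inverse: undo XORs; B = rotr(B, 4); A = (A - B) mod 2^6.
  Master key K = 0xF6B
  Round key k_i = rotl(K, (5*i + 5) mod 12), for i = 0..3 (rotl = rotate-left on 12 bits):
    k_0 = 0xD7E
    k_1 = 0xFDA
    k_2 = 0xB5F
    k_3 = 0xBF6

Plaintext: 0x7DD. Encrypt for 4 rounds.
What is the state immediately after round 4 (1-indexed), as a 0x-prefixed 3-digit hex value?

0x529

s_0 = plaintext = 0x7DD
s_1 = Round(s_0, k_0) = 0x0A2
s_2 = Round(s_1, k_1) = 0xF97
s_3 = Round(s_2, k_2) = 0x298
s_4 = Round(s_3, k_3) = 0x529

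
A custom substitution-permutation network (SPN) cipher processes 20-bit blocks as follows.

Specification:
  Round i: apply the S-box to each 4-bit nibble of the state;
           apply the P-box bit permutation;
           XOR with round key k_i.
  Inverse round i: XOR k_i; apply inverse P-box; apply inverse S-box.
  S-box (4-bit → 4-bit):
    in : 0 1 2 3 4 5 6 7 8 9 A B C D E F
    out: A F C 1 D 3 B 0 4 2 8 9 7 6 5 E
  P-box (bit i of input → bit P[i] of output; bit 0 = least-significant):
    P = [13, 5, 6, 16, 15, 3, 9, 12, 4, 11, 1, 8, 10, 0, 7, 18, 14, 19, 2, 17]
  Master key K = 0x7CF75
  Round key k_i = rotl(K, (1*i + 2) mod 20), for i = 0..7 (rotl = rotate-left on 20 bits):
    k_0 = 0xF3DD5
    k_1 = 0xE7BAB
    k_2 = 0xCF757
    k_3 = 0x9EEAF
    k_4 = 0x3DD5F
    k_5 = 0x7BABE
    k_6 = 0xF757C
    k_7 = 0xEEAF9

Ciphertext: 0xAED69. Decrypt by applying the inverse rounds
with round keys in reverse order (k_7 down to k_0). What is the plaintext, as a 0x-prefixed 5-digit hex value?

0x0DFFC

s_0 = ciphertext = 0xAED69
s_1 = InvRound(s_0, k_7) = 0x74B87
s_2 = InvRound(s_1, k_6) = 0x9CCFC
s_3 = InvRound(s_2, k_5) = 0x6B82E
s_4 = InvRound(s_3, k_4) = 0x36B71
s_5 = InvRound(s_4, k_3) = 0xFE458
s_6 = InvRound(s_5, k_2) = 0x292FA
s_7 = InvRound(s_6, k_1) = 0x5063E
s_8 = InvRound(s_7, k_0) = 0x0DFFC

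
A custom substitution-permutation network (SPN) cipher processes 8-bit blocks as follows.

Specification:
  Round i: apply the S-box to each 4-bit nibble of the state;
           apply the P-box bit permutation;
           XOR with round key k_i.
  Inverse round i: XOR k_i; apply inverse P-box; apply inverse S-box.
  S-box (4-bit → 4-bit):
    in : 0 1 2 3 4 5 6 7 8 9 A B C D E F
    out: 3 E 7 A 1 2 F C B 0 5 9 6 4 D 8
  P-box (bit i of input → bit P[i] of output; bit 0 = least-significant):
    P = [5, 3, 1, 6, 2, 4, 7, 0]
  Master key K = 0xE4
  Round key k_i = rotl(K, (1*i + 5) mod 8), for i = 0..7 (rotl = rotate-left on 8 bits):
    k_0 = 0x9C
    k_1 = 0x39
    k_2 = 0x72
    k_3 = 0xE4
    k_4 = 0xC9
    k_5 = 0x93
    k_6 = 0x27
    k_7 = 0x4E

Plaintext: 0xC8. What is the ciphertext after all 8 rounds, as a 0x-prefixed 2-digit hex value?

0x83

s_0 = plaintext = 0xC8
s_1 = Round(s_0, k_0) = 0x64
s_2 = Round(s_1, k_1) = 0x8C
s_3 = Round(s_2, k_2) = 0x6D
s_4 = Round(s_3, k_3) = 0x73
s_5 = Round(s_4, k_4) = 0x00
s_6 = Round(s_5, k_5) = 0xAF
s_7 = Round(s_6, k_6) = 0xE3
s_8 = Round(s_7, k_7) = 0x83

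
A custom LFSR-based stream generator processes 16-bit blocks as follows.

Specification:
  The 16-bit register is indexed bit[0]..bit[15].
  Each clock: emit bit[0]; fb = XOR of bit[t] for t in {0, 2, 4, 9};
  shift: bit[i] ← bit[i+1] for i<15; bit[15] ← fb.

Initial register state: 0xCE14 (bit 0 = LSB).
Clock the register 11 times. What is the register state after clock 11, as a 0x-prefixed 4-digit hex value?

0x52F9

reg_0 = 0xCE14
clock 1: out=0, reg = 0xE70A
clock 2: out=0, reg = 0xF385
clock 3: out=1, reg = 0xF9C2
clock 4: out=0, reg = 0x7CE1
clock 5: out=1, reg = 0xBE70
clock 6: out=0, reg = 0x5F38
clock 7: out=0, reg = 0x2F9C
clock 8: out=0, reg = 0x97CE
clock 9: out=0, reg = 0x4BE7
clock 10: out=1, reg = 0xA5F3
clock 11: out=1, reg = 0x52F9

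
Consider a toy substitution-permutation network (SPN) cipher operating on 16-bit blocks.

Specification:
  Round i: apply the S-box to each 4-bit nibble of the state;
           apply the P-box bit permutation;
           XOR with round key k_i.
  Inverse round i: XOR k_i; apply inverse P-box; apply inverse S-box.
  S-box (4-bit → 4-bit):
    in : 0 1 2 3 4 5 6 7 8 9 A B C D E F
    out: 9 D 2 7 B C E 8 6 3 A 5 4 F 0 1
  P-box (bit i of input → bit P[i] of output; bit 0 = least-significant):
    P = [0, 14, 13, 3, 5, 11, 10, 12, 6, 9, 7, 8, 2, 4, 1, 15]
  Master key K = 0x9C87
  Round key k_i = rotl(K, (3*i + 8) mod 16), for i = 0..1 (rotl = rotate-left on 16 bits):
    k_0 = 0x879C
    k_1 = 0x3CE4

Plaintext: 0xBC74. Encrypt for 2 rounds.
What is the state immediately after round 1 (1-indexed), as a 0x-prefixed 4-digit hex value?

s_0 = plaintext = 0xBC74
s_1 = Round(s_0, k_0) = 0xD713
s_2 = Round(s_1, k_1) = 0xC9D3

0xD713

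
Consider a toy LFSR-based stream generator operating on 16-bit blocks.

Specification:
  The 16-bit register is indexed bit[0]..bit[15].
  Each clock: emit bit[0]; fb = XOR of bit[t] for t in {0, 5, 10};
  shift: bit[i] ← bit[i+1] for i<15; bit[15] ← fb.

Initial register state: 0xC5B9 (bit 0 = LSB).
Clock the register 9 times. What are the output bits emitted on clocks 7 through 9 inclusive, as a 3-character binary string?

011

reg_0 = 0xC5B9
clock 1: out=1, reg = 0xE2DC
clock 2: out=0, reg = 0x716E
clock 3: out=0, reg = 0xB8B7
clock 4: out=1, reg = 0x5C5B
clock 5: out=1, reg = 0x2E2D
clock 6: out=1, reg = 0x9716
clock 7: out=0, reg = 0xCB8B
clock 8: out=1, reg = 0xE5C5
clock 9: out=1, reg = 0x72E2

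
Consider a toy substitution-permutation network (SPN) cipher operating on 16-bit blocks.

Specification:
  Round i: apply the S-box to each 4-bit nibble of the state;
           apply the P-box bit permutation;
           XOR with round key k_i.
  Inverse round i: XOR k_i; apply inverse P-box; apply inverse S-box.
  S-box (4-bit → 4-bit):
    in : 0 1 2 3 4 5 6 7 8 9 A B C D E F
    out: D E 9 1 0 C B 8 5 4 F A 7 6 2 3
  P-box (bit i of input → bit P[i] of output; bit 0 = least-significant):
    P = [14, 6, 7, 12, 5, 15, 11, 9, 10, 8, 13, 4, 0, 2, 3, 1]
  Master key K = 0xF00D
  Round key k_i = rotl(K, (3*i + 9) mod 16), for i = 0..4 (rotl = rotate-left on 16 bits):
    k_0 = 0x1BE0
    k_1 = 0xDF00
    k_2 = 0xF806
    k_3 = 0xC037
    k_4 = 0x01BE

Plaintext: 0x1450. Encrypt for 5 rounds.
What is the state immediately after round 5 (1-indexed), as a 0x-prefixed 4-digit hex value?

0xAAF3

s_0 = plaintext = 0x1450
s_1 = Round(s_0, k_0) = 0x416E
s_2 = Round(s_1, k_1) = 0x7C70
s_3 = Round(s_2, k_2) = 0x8F84
s_4 = Round(s_3, k_3) = 0xCD1E
s_5 = Round(s_4, k_4) = 0xAAF3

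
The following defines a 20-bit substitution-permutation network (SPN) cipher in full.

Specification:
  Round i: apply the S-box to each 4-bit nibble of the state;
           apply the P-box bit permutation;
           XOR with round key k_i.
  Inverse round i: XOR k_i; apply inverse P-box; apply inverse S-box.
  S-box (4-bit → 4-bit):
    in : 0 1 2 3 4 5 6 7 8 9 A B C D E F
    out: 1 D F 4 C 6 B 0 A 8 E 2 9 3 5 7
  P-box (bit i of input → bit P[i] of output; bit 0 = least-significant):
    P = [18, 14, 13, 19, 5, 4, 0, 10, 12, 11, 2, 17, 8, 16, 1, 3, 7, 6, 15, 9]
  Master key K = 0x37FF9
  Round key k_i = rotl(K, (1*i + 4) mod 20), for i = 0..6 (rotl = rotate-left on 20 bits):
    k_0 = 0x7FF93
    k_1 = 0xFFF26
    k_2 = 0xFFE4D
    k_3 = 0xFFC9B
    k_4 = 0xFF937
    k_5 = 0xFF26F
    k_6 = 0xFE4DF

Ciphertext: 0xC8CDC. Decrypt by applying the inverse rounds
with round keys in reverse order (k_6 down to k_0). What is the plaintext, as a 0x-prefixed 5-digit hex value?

s_0 = ciphertext = 0xC8CDC
s_1 = InvRound(s_0, k_6) = 0x75835
s_2 = InvRound(s_1, k_5) = 0xA4BB4
s_3 = InvRound(s_2, k_4) = 0x1503E
s_4 = InvRound(s_3, k_3) = 0xE7A11
s_5 = InvRound(s_4, k_2) = 0x58387
s_6 = InvRound(s_5, k_1) = 0x0761A
s_7 = InvRound(s_6, k_0) = 0xE6830

0xE6830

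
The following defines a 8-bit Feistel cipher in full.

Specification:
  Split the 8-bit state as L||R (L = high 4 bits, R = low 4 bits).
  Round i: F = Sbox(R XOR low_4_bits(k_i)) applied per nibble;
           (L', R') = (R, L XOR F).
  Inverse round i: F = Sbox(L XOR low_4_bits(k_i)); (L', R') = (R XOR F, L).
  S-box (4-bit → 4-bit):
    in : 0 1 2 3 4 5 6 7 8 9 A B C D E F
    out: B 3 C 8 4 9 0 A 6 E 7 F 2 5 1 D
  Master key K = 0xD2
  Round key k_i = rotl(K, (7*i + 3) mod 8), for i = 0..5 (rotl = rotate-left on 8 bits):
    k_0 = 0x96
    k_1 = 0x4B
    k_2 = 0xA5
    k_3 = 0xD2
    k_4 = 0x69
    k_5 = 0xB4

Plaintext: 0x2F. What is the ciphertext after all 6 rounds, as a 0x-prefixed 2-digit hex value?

s_0 = plaintext = 0x2F
s_1 = Round(s_0, k_0) = 0xFC
s_2 = Round(s_1, k_1) = 0xC5
s_3 = Round(s_2, k_2) = 0x57
s_4 = Round(s_3, k_3) = 0x7C
s_5 = Round(s_4, k_4) = 0xCE
s_6 = Round(s_5, k_5) = 0xEB

0xEB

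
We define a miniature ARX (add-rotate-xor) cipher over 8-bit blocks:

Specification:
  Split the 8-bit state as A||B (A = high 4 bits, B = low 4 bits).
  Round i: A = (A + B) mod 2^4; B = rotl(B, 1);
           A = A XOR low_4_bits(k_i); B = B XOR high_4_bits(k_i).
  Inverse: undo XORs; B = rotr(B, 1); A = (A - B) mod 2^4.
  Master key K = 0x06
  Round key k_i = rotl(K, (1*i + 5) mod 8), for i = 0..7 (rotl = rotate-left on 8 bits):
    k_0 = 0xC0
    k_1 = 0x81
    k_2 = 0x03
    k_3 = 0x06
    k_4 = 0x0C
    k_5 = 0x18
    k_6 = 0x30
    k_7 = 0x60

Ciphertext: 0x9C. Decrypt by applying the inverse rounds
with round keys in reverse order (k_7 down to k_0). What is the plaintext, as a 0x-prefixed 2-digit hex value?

0x1C

s_0 = ciphertext = 0x9C
s_1 = InvRound(s_0, k_7) = 0x45
s_2 = InvRound(s_1, k_6) = 0x13
s_3 = InvRound(s_2, k_5) = 0x81
s_4 = InvRound(s_3, k_4) = 0xC8
s_5 = InvRound(s_4, k_3) = 0x64
s_6 = InvRound(s_5, k_2) = 0x32
s_7 = InvRound(s_6, k_1) = 0xD5
s_8 = InvRound(s_7, k_0) = 0x1C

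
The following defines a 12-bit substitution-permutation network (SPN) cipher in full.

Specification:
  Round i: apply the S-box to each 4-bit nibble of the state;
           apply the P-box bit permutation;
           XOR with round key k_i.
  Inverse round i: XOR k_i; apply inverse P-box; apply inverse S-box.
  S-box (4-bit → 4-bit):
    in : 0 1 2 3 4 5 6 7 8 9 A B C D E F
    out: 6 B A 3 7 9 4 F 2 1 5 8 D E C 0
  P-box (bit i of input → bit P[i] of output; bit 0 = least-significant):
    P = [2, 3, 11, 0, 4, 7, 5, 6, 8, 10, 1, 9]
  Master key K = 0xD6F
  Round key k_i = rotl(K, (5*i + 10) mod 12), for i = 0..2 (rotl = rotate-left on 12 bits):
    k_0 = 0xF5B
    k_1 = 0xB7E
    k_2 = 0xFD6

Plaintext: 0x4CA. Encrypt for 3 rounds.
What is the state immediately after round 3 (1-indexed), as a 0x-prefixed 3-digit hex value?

s_0 = plaintext = 0x4CA
s_1 = Round(s_0, k_0) = 0x22D
s_2 = Round(s_1, k_1) = 0x5B7
s_3 = Round(s_2, k_2) = 0x49B

0x49B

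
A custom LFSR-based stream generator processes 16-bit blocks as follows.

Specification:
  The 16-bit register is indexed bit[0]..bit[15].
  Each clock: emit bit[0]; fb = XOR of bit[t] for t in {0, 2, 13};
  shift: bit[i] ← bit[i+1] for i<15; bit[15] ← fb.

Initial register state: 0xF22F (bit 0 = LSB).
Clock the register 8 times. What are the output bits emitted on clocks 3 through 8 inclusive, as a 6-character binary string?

reg_0 = 0xF22F
clock 1: out=1, reg = 0xF917
clock 2: out=1, reg = 0xFC8B
clock 3: out=1, reg = 0x7E45
clock 4: out=1, reg = 0xBF22
clock 5: out=0, reg = 0xDF91
clock 6: out=1, reg = 0xEFC8
clock 7: out=0, reg = 0xF7E4
clock 8: out=0, reg = 0x7BF2

110100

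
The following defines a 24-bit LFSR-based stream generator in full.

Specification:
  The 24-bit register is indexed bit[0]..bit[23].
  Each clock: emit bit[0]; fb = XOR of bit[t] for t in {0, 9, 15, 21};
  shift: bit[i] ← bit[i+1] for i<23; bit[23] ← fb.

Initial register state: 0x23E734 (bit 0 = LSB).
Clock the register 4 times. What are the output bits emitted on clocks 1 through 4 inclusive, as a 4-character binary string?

reg_0 = 0x23E734
clock 1: out=0, reg = 0x91F39A
clock 2: out=0, reg = 0x48F9CD
clock 3: out=1, reg = 0x247CE6
clock 4: out=0, reg = 0x923E73

0010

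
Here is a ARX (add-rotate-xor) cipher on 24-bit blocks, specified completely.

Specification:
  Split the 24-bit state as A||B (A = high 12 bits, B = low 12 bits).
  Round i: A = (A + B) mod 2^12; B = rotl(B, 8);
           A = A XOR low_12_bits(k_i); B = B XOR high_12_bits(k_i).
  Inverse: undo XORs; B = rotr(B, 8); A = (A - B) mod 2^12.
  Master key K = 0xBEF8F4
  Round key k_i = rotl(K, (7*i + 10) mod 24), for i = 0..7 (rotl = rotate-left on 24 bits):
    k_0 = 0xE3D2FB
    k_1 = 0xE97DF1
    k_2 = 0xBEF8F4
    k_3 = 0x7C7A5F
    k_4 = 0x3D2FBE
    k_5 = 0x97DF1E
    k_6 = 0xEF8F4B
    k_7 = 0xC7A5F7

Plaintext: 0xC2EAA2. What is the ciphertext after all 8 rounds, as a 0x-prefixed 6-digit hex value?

0x86C047

s_0 = plaintext = 0xC2EAA2
s_1 = Round(s_0, k_0) = 0x42BC97
s_2 = Round(s_1, k_1) = 0xD3395E
s_3 = Round(s_2, k_2) = 0xE6557A
s_4 = Round(s_3, k_3) = 0x980D90
s_5 = Round(s_4, k_4) = 0x8AE30B
s_6 = Round(s_5, k_5) = 0x4A724D
s_7 = Round(s_6, k_6) = 0x9BF3DC
s_8 = Round(s_7, k_7) = 0x86C047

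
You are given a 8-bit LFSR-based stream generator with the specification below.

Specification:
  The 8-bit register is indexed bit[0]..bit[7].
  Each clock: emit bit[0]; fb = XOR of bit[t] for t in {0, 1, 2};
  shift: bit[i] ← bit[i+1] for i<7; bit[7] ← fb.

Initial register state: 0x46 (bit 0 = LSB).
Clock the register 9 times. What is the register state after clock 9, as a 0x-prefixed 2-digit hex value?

reg_0 = 0x46
clock 1: out=0, reg = 0x23
clock 2: out=1, reg = 0x11
clock 3: out=1, reg = 0x88
clock 4: out=0, reg = 0x44
clock 5: out=0, reg = 0xA2
clock 6: out=0, reg = 0xD1
clock 7: out=1, reg = 0xE8
clock 8: out=0, reg = 0x74
clock 9: out=0, reg = 0xBA

0xBA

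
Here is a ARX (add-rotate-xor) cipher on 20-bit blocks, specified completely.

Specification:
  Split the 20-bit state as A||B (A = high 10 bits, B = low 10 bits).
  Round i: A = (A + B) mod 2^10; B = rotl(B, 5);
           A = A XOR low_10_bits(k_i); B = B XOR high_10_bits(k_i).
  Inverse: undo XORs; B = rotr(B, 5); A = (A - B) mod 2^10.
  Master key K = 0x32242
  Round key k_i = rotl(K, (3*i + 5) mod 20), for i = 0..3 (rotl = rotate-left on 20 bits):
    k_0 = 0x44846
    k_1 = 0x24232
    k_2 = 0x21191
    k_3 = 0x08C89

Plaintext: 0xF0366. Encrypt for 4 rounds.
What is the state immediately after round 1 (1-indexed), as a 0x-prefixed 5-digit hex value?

0xD81C9

s_0 = plaintext = 0xF0366
s_1 = Round(s_0, k_0) = 0xD81C9
s_2 = Round(s_1, k_1) = 0xC6DBE
s_3 = Round(s_2, k_2) = 0x52349
s_4 = Round(s_3, k_3) = 0x06119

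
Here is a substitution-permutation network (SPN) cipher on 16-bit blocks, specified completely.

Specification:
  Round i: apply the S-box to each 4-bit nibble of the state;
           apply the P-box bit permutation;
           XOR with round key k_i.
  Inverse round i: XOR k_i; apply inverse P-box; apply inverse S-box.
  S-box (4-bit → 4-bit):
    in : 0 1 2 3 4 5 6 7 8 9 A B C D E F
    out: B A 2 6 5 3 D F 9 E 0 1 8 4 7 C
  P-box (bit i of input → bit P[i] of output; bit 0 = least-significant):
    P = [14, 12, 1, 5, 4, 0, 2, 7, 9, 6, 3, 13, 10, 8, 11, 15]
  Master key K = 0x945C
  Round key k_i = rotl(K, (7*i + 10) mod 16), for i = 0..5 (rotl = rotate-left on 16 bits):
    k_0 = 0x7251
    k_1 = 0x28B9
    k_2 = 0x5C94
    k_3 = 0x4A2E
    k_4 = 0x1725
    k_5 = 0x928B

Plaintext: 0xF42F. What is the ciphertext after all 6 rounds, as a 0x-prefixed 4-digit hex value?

s_0 = plaintext = 0xF42F
s_1 = Round(s_0, k_0) = 0xF87A
s_2 = Round(s_1, k_1) = 0x822C
s_3 = Round(s_2, k_2) = 0xD8F5
s_4 = Round(s_3, k_3) = 0x30AA
s_5 = Round(s_4, k_4) = 0x3C65
s_6 = Round(s_5, k_5) = 0xEB1F

0xEB1F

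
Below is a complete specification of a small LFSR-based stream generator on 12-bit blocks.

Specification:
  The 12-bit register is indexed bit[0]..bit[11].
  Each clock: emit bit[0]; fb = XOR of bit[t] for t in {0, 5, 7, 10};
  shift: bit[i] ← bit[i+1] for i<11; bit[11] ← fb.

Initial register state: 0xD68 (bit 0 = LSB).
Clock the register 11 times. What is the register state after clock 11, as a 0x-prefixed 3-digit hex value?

reg_0 = 0xD68
clock 1: out=0, reg = 0x6B4
clock 2: out=0, reg = 0xB5A
clock 3: out=0, reg = 0x5AD
clock 4: out=1, reg = 0x2D6
clock 5: out=0, reg = 0x96B
clock 6: out=1, reg = 0x4B5
clock 7: out=1, reg = 0x25A
clock 8: out=0, reg = 0x12D
clock 9: out=1, reg = 0x096
clock 10: out=0, reg = 0x84B
clock 11: out=1, reg = 0xC25

0xC25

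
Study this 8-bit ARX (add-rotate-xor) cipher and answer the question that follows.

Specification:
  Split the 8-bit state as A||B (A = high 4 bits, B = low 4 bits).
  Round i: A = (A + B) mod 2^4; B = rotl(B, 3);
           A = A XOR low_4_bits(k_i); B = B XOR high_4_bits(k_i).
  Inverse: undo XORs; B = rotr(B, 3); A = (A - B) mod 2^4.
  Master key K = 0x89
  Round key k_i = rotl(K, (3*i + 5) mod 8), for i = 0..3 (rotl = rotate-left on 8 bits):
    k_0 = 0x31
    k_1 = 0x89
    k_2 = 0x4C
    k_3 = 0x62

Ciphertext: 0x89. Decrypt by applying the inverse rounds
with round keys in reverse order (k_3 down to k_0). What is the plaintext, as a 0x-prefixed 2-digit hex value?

0x29

s_0 = ciphertext = 0x89
s_1 = InvRound(s_0, k_3) = 0xBF
s_2 = InvRound(s_1, k_2) = 0x07
s_3 = InvRound(s_2, k_1) = 0xAF
s_4 = InvRound(s_3, k_0) = 0x29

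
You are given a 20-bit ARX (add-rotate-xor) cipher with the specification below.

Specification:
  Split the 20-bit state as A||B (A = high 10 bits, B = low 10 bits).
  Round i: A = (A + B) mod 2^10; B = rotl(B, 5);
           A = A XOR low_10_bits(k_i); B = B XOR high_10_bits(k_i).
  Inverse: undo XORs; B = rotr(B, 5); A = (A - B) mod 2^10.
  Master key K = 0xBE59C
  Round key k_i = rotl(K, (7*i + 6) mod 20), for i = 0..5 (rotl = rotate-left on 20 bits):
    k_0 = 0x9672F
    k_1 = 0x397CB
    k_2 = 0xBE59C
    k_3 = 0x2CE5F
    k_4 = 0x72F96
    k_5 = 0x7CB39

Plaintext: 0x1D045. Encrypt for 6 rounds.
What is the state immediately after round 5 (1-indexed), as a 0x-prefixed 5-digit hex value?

s_0 = plaintext = 0x1D045
s_1 = Round(s_0, k_0) = 0xE5AFB
s_2 = Round(s_1, k_1) = 0x56B92
s_3 = Round(s_2, k_2) = 0x5C0A5
s_4 = Round(s_3, k_3) = 0x12816
s_5 = Round(s_4, k_4) = 0xFDB0B
s_6 = Round(s_5, k_5) = 0x0E08A

0xFDB0B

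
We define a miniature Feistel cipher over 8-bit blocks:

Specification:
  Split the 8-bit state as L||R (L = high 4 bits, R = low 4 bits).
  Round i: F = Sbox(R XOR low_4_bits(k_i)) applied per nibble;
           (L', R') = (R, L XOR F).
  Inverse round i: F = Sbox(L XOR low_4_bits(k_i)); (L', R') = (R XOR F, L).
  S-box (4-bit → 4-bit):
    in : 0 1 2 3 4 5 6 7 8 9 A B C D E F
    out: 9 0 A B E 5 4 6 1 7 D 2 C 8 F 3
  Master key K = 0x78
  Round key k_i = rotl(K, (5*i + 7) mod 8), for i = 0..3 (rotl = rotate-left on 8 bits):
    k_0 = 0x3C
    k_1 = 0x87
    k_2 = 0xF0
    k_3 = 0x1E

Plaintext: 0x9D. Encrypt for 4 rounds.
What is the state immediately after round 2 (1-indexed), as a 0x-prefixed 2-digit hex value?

s_0 = plaintext = 0x9D
s_1 = Round(s_0, k_0) = 0xD9
s_2 = Round(s_1, k_1) = 0x92
s_3 = Round(s_2, k_2) = 0x23
s_4 = Round(s_3, k_3) = 0x3A

0x92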